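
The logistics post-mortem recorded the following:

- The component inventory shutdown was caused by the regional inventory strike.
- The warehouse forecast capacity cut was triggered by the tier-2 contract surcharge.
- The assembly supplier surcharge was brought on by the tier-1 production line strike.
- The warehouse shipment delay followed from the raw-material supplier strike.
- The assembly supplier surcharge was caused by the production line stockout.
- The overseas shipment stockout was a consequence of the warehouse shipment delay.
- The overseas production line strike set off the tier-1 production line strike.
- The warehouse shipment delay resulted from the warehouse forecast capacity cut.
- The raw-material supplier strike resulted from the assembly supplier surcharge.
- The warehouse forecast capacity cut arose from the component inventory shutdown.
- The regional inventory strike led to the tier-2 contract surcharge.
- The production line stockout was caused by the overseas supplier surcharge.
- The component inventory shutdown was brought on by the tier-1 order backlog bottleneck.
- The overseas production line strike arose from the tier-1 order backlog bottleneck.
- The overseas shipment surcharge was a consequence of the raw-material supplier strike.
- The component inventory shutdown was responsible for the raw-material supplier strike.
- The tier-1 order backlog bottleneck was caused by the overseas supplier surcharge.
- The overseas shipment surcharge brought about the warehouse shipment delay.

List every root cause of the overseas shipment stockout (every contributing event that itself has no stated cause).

Tracing upstream from the overseas shipment stockout: the overseas shipment stockout ← the warehouse shipment delay ← the warehouse forecast capacity cut ← the component inventory shutdown ← the tier-1 order backlog bottleneck ← the overseas supplier surcharge.
A separate upstream branch: the overseas shipment stockout ← the warehouse shipment delay ← the warehouse forecast capacity cut ← the tier-2 contract surcharge ← the regional inventory strike.
Each of those chain origins has no stated cause.

the overseas supplier surcharge, the regional inventory strike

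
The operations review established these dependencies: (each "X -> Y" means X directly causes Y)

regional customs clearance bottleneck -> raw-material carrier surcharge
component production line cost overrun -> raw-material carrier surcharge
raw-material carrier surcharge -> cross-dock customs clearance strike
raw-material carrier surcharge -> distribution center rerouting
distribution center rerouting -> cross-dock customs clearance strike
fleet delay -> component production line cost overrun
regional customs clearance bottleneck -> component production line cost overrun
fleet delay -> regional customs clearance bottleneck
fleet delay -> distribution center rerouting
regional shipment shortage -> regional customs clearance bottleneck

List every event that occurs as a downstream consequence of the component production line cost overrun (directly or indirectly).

the cross-dock customs clearance strike, the distribution center rerouting, the raw-material carrier surcharge

Direct effects: the raw-material carrier surcharge.
2 steps out: the distribution center rerouting, the cross-dock customs clearance strike.
Not reachable from it: the regional shipment shortage, the fleet delay, the regional customs clearance bottleneck.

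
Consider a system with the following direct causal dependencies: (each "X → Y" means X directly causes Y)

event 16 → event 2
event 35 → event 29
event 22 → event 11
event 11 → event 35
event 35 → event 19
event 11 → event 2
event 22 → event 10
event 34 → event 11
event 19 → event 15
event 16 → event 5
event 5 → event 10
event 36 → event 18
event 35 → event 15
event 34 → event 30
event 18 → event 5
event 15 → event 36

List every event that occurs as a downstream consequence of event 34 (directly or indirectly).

Direct effects: event 30, event 11.
2 steps out: event 2, event 35.
3 steps out: event 19, event 15, event 29.
4 steps out: event 36.
5 steps out: event 18.
6 steps out: event 5.
7 steps out: event 10.
Not reachable from it: event 16, event 22.

event 10, event 11, event 15, event 18, event 19, event 2, event 29, event 30, event 35, event 36, event 5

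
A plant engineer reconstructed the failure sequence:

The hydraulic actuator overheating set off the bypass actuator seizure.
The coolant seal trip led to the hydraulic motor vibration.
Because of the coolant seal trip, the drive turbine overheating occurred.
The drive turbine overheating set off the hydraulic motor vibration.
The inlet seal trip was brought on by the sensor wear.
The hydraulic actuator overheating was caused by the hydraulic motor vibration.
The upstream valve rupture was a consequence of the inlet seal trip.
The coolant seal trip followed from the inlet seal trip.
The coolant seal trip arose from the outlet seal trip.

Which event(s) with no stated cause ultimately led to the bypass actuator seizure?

the outlet seal trip, the sensor wear

Tracing upstream from the bypass actuator seizure: the bypass actuator seizure ← the hydraulic actuator overheating ← the hydraulic motor vibration ← the coolant seal trip ← the outlet seal trip.
A separate upstream branch: the bypass actuator seizure ← the hydraulic actuator overheating ← the hydraulic motor vibration ← the coolant seal trip ← the inlet seal trip ← the sensor wear.
Each of those chain origins has no stated cause.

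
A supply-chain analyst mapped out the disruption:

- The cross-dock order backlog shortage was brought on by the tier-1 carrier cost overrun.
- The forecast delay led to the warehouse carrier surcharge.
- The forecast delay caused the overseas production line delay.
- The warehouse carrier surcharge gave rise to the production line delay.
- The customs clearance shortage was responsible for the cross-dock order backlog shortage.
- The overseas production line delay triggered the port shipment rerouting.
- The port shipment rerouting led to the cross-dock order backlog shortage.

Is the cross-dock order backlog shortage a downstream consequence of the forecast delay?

Yes

There is a causal chain: the forecast delay → the overseas production line delay → the port shipment rerouting → the cross-dock order backlog shortage.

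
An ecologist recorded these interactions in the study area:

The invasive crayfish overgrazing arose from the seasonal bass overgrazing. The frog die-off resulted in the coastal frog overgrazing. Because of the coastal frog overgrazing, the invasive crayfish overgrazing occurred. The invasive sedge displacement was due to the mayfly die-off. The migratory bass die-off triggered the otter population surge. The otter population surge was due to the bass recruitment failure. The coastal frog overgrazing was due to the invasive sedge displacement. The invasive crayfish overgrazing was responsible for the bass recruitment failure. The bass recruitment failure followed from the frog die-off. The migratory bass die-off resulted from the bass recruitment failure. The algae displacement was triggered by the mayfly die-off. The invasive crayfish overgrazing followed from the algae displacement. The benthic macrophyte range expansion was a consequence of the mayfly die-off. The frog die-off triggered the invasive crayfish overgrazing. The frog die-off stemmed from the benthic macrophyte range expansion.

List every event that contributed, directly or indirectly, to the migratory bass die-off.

Immediate cause of the migratory bass die-off: the bass recruitment failure.
Further upstream: the seasonal bass overgrazing, the mayfly die-off, the benthic macrophyte range expansion, the invasive sedge displacement, the algae displacement, the frog die-off, the coastal frog overgrazing, the invasive crayfish overgrazing.

the algae displacement, the bass recruitment failure, the benthic macrophyte range expansion, the coastal frog overgrazing, the frog die-off, the invasive crayfish overgrazing, the invasive sedge displacement, the mayfly die-off, the seasonal bass overgrazing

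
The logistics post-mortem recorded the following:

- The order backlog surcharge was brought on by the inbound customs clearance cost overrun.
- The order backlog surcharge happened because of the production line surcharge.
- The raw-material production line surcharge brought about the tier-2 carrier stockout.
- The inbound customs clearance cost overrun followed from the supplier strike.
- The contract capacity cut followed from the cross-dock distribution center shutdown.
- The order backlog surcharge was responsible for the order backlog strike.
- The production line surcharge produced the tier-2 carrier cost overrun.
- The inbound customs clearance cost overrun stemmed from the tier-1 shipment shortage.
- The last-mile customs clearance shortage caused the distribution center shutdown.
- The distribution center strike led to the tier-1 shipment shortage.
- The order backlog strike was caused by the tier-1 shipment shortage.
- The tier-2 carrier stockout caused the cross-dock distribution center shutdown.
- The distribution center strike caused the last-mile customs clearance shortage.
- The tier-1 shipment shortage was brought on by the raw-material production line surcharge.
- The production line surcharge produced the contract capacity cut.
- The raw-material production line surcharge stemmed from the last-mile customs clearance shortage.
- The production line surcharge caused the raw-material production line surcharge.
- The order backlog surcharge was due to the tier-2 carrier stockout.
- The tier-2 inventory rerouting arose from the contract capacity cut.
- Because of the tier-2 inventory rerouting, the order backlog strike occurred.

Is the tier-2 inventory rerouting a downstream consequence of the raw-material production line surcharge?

Yes

There is a causal chain: the raw-material production line surcharge → the tier-2 carrier stockout → the cross-dock distribution center shutdown → the contract capacity cut → the tier-2 inventory rerouting.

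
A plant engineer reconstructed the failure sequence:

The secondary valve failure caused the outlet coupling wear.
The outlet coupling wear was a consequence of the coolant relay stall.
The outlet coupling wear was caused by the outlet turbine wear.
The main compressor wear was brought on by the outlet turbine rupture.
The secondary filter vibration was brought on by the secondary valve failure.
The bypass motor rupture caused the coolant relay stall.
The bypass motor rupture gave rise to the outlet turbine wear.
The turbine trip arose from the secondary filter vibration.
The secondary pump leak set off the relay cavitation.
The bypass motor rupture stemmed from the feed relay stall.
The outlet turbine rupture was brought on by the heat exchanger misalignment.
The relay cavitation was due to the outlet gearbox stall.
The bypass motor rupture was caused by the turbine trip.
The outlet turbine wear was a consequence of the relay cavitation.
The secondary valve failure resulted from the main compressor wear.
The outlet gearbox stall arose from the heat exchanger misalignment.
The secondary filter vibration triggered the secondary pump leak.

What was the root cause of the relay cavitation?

the heat exchanger misalignment

Tracing upstream from the relay cavitation: the relay cavitation ← the outlet gearbox stall ← the heat exchanger misalignment.
The heat exchanger misalignment has no stated cause, so it is the root.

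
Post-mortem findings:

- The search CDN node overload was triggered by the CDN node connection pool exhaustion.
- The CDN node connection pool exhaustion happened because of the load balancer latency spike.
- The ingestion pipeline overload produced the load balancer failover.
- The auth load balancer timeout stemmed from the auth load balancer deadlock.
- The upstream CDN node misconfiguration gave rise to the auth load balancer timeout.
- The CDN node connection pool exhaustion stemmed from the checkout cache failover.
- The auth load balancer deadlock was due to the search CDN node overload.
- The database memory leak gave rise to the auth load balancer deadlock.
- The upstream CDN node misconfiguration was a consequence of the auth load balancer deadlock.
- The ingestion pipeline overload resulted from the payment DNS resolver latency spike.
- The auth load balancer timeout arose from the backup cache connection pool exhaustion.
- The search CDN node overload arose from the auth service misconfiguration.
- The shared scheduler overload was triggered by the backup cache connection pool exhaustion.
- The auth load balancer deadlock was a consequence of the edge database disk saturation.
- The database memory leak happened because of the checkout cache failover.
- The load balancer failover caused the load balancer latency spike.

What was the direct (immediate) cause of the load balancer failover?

Upstream contributors include the payment DNS resolver latency spike, but only the ingestion pipeline overload feeds directly into the load balancer failover.

the ingestion pipeline overload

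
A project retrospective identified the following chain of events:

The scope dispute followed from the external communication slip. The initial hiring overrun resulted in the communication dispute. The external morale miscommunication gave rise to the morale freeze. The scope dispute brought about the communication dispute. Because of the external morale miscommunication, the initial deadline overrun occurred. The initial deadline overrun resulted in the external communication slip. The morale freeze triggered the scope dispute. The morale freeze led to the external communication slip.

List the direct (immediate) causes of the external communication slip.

the initial deadline overrun, the morale freeze

Upstream contributors include the external morale miscommunication, but only the initial deadline overrun, the morale freeze feed directly into the external communication slip.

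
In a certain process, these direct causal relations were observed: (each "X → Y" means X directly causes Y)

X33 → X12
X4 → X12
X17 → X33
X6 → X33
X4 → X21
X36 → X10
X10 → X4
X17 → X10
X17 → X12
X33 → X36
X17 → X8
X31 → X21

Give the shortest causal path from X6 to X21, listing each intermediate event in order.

X6 → X33 → X36 → X10 → X4 → X21

X6 → X33
X33 → X36
X36 → X10
X10 → X4
X4 → X21
Length: 5 steps.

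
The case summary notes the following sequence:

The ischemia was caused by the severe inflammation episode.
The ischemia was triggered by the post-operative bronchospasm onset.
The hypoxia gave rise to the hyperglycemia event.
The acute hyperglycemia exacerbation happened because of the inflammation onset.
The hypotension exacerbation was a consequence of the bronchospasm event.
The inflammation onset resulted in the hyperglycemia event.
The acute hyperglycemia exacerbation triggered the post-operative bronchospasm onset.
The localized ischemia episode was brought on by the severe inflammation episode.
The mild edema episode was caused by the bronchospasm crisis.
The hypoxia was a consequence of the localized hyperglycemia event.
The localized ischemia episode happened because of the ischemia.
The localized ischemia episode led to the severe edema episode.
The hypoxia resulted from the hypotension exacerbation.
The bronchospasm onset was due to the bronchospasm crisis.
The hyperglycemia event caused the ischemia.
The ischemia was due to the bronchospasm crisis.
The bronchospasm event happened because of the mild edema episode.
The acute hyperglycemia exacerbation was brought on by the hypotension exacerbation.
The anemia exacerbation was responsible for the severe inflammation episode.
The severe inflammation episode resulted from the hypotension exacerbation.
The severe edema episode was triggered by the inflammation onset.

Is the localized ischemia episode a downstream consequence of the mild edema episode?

Yes

There is a causal chain: the mild edema episode → the bronchospasm event → the hypotension exacerbation → the severe inflammation episode → the localized ischemia episode.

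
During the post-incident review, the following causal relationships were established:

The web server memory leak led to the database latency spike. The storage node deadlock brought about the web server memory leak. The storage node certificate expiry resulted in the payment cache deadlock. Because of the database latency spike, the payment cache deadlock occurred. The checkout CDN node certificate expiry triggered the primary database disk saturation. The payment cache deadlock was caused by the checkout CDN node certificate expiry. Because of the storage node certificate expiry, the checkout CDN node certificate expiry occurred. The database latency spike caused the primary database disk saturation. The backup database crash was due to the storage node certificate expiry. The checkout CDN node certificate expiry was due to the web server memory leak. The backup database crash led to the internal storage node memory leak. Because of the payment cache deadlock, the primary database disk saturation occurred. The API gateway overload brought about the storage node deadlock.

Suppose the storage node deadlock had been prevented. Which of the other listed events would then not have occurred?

the database latency spike, the web server memory leak

Downstream of the storage node deadlock: the web server memory leak, the checkout CDN node certificate expiry, the database latency spike, the payment cache deadlock, the primary database disk saturation.
Of those, still caused via another path: the checkout CDN node certificate expiry, the payment cache deadlock, the primary database disk saturation.
The remainder have no surviving cause.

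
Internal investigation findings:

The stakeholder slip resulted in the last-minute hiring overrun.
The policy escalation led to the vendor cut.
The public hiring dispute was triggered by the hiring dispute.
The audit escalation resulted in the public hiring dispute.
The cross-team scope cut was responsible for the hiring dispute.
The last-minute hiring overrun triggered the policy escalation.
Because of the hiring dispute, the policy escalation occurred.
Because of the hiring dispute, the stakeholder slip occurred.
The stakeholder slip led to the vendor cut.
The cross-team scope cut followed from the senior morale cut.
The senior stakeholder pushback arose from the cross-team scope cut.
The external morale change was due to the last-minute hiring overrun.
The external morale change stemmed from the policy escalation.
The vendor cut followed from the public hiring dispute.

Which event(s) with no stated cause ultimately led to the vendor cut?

Tracing upstream from the vendor cut: the vendor cut ← the stakeholder slip ← the hiring dispute ← the cross-team scope cut ← the senior morale cut.
A separate upstream branch: the vendor cut ← the public hiring dispute ← the audit escalation.
Each of those chain origins has no stated cause.

the audit escalation, the senior morale cut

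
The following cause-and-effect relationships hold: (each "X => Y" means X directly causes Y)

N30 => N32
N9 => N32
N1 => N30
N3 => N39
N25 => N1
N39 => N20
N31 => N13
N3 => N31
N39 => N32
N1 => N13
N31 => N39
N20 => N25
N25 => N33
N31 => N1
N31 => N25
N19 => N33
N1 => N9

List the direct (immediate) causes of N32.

Upstream contributors include N3, N31, N20, N25, N1, but only N30, N39, N9 feed directly into N32.

N30, N39, N9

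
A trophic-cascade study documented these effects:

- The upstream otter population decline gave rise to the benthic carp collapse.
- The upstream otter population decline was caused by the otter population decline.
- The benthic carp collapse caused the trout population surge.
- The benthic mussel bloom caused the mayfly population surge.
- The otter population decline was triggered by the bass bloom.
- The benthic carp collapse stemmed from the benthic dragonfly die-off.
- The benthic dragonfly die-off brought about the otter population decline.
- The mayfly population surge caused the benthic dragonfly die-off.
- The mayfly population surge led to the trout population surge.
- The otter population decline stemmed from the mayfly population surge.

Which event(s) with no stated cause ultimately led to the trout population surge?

Tracing upstream from the trout population surge: the trout population surge ← the mayfly population surge ← the benthic mussel bloom.
A separate upstream branch: the trout population surge ← the benthic carp collapse ← the upstream otter population decline ← the otter population decline ← the bass bloom.
Each of those chain origins has no stated cause.

the bass bloom, the benthic mussel bloom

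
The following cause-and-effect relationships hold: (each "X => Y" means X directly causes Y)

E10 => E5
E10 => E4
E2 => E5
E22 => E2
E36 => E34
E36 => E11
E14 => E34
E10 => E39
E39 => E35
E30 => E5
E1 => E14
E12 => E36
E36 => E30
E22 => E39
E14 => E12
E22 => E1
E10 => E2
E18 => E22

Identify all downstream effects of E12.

E11, E30, E34, E36, E5

Direct effects: E36.
2 steps out: E11, E30, E34.
3 steps out: E5.
Not reachable from it: E10, E18, E22, E39, E1, E14, E4, E35, E2.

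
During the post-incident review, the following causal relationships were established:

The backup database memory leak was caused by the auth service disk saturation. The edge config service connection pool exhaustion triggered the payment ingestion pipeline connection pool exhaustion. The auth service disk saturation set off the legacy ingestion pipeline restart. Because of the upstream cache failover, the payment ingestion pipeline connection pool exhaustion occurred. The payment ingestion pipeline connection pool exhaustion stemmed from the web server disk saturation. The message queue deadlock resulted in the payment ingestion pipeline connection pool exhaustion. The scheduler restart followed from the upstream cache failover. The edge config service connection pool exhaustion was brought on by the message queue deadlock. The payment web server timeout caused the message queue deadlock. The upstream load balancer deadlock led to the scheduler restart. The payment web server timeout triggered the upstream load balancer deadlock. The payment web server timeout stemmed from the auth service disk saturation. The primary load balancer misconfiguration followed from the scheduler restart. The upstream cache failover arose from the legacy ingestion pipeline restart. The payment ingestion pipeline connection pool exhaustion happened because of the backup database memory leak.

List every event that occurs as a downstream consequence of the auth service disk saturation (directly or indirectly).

Direct effects: the backup database memory leak, the payment web server timeout, the legacy ingestion pipeline restart.
2 steps out: the upstream load balancer deadlock, the message queue deadlock, the upstream cache failover, the payment ingestion pipeline connection pool exhaustion.
3 steps out: the edge config service connection pool exhaustion, the scheduler restart.
4 steps out: the primary load balancer misconfiguration.
Not reachable from it: the web server disk saturation.

the backup database memory leak, the edge config service connection pool exhaustion, the legacy ingestion pipeline restart, the message queue deadlock, the payment ingestion pipeline connection pool exhaustion, the payment web server timeout, the primary load balancer misconfiguration, the scheduler restart, the upstream cache failover, the upstream load balancer deadlock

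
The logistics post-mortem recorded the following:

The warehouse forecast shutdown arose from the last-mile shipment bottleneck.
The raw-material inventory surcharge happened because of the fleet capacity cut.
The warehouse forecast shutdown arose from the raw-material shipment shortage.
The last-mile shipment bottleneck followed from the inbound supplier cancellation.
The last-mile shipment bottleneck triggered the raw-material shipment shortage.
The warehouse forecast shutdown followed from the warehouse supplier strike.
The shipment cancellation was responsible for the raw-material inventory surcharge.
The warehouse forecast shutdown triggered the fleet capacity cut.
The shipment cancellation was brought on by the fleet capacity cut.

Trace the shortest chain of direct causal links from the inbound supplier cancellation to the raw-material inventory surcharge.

the inbound supplier cancellation → the last-mile shipment bottleneck → the warehouse forecast shutdown → the fleet capacity cut → the raw-material inventory surcharge

the inbound supplier cancellation → the last-mile shipment bottleneck
the last-mile shipment bottleneck → the warehouse forecast shutdown
the warehouse forecast shutdown → the fleet capacity cut
the fleet capacity cut → the raw-material inventory surcharge
Length: 4 steps.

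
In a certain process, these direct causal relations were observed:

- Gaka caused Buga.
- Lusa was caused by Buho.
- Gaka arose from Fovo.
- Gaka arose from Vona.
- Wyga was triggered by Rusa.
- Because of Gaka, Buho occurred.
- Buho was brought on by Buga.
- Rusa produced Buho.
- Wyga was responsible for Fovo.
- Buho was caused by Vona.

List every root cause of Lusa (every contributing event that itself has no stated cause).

Rusa, Vona

Tracing upstream from Lusa: Lusa ← Buho ← Rusa.
A separate upstream branch: Lusa ← Buho ← Vona.
Each of those chain origins has no stated cause.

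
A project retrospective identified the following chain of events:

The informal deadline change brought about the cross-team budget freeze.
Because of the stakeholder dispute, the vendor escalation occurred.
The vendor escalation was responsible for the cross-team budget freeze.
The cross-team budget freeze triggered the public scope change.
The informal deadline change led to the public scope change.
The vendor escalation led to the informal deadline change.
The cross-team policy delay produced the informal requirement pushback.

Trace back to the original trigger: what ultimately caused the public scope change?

Tracing upstream from the public scope change: the public scope change ← the informal deadline change ← the vendor escalation ← the stakeholder dispute.
The stakeholder dispute has no stated cause, so it is the root.

the stakeholder dispute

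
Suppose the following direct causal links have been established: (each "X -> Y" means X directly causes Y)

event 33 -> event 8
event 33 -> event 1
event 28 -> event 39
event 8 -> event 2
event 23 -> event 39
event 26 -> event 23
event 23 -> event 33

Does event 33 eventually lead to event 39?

Event 33 leads to event 8, event 2, event 1; event 39 is not among them.

No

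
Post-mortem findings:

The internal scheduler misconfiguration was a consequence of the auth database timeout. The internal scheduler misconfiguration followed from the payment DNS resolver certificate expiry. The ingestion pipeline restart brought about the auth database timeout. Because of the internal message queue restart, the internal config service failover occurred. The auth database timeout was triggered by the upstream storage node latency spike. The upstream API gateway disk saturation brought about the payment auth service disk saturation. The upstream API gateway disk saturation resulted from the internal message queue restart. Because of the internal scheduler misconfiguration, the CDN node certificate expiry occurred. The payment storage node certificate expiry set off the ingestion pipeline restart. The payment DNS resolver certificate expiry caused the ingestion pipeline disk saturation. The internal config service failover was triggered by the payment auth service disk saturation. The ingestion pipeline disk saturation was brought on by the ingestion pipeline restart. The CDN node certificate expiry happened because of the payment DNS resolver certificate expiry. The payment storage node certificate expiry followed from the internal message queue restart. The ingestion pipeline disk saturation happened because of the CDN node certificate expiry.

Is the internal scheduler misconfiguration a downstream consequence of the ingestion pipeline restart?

Yes

There is a causal chain: the ingestion pipeline restart → the auth database timeout → the internal scheduler misconfiguration.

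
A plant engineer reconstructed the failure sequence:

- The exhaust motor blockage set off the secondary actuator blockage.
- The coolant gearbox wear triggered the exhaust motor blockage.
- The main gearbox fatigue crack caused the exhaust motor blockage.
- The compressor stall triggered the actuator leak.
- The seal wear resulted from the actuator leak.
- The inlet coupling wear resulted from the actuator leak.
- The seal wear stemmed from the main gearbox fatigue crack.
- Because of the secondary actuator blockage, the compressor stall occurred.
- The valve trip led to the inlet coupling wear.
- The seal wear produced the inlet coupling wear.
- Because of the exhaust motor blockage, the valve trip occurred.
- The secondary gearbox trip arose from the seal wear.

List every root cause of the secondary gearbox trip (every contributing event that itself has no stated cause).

the coolant gearbox wear, the main gearbox fatigue crack

Tracing upstream from the secondary gearbox trip: the secondary gearbox trip ← the seal wear ← the main gearbox fatigue crack.
A separate upstream branch: the secondary gearbox trip ← the seal wear ← the actuator leak ← the compressor stall ← the secondary actuator blockage ← the exhaust motor blockage ← the coolant gearbox wear.
Each of those chain origins has no stated cause.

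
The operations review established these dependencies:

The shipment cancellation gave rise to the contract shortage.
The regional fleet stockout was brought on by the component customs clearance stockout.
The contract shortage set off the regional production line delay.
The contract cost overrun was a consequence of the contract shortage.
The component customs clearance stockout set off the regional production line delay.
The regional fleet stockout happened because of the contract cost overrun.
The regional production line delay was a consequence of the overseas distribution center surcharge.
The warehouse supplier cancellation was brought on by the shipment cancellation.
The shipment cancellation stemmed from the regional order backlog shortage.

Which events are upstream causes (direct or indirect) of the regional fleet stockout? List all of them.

the component customs clearance stockout, the contract cost overrun, the contract shortage, the regional order backlog shortage, the shipment cancellation

Immediate causes of the regional fleet stockout: the contract cost overrun, the component customs clearance stockout.
Further upstream: the regional order backlog shortage, the shipment cancellation, the contract shortage.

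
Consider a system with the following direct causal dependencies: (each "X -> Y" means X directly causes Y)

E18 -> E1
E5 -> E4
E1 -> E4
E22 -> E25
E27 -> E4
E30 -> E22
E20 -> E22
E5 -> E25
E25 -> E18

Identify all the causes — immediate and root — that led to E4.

Immediate causes of E4: E5, E1, E27.
Further upstream: E20, E30, E22, E25, E18.

E1, E18, E20, E22, E25, E27, E30, E5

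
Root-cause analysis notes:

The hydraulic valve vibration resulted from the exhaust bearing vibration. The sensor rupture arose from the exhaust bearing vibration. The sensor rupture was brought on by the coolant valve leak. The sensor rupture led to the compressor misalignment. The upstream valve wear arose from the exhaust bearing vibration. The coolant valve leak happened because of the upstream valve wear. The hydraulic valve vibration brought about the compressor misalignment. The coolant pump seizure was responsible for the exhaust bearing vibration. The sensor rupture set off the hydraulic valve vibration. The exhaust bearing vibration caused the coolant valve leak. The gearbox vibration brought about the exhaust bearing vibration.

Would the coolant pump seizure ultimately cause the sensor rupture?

Yes

There is a causal chain: the coolant pump seizure → the exhaust bearing vibration → the sensor rupture.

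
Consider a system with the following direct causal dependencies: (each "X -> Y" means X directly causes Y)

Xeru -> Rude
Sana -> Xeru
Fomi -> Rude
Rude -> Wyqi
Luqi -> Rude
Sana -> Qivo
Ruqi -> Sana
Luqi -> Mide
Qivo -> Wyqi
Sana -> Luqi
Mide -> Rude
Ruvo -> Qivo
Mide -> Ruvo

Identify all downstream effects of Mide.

Qivo, Rude, Ruvo, Wyqi

Direct effects: Rude, Ruvo.
2 steps out: Qivo, Wyqi.
Not reachable from it: Ruqi, Sana, Xeru, Luqi, Fomi.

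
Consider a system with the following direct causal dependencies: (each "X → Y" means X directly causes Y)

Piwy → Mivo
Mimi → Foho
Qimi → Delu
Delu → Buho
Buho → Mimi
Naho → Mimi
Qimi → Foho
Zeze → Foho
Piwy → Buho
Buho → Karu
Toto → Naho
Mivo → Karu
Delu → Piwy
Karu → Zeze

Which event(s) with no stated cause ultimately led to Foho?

Tracing upstream from Foho: Foho ← Qimi.
A separate upstream branch: Foho ← Mimi ← Naho ← Toto.
Each of those chain origins has no stated cause.

Qimi, Toto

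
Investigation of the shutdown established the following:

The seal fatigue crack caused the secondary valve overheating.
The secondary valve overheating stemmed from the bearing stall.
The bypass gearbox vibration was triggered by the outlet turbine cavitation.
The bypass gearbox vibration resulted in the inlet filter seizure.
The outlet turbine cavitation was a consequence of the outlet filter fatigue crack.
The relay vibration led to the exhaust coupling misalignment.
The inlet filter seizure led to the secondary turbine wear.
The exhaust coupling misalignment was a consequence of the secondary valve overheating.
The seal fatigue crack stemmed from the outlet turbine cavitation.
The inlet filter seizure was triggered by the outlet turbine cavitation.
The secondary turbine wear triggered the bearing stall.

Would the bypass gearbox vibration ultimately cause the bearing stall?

There is a causal chain: the bypass gearbox vibration → the inlet filter seizure → the secondary turbine wear → the bearing stall.

Yes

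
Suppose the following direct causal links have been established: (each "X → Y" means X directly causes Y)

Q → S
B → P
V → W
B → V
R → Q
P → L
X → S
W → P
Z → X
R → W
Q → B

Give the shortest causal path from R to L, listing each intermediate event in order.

R → W
W → P
P → L
Length: 3 steps.

R → W → P → L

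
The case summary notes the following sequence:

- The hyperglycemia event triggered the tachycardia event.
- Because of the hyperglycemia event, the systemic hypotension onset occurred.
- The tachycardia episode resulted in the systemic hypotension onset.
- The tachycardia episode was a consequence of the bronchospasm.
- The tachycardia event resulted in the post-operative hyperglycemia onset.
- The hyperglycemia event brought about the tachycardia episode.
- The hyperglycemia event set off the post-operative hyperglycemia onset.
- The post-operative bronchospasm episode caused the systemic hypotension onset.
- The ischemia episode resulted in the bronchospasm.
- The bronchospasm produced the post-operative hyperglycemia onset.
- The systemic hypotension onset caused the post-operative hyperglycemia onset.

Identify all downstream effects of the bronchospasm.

Direct effects: the tachycardia episode, the post-operative hyperglycemia onset.
2 steps out: the systemic hypotension onset.
Not reachable from it: the ischemia episode, the post-operative bronchospasm episode, the hyperglycemia event, the tachycardia event.

the post-operative hyperglycemia onset, the systemic hypotension onset, the tachycardia episode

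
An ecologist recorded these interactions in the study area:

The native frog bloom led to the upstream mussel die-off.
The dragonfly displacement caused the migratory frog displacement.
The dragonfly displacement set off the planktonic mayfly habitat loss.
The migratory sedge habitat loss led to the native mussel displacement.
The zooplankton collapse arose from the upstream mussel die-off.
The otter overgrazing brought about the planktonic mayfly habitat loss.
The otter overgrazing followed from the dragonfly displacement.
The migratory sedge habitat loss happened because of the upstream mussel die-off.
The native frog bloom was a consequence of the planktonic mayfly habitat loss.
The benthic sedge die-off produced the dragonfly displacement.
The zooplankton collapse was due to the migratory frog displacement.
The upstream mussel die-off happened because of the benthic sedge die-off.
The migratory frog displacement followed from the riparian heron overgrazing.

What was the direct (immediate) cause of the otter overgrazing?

Upstream contributors include the benthic sedge die-off, but only the dragonfly displacement feeds directly into the otter overgrazing.

the dragonfly displacement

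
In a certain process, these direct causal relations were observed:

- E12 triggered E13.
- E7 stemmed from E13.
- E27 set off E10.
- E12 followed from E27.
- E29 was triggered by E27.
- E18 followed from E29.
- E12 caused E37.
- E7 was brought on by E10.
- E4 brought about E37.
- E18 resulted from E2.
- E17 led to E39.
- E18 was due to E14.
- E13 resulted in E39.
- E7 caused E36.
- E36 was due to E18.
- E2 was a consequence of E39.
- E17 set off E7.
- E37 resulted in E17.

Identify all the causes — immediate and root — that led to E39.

Immediate causes of E39: E13, E17.
Further upstream: E27, E12, E4, E37.

E12, E13, E17, E27, E37, E4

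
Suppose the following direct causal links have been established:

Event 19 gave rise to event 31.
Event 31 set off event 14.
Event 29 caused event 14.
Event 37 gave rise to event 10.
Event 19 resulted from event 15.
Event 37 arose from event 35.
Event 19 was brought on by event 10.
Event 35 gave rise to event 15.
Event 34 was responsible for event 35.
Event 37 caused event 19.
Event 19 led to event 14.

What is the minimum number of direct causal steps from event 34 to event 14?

Shortest chain: event 34 → event 35 → event 15 → event 19 → event 14.

4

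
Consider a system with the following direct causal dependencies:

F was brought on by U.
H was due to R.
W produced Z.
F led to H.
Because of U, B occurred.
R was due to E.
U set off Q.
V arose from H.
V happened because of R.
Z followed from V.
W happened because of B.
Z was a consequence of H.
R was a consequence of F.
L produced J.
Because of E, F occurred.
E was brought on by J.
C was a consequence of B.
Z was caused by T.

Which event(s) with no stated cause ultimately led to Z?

Tracing upstream from Z: Z ← H ← F ← U.
A separate upstream branch: Z ← H ← F ← E ← J ← L.
A separate upstream branch: Z ← T.
Each of those chain origins has no stated cause.

L, T, U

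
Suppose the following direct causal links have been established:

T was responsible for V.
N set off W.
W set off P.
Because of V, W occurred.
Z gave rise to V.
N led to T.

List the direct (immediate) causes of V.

Upstream contributors include N, but only T, Z feed directly into V.

T, Z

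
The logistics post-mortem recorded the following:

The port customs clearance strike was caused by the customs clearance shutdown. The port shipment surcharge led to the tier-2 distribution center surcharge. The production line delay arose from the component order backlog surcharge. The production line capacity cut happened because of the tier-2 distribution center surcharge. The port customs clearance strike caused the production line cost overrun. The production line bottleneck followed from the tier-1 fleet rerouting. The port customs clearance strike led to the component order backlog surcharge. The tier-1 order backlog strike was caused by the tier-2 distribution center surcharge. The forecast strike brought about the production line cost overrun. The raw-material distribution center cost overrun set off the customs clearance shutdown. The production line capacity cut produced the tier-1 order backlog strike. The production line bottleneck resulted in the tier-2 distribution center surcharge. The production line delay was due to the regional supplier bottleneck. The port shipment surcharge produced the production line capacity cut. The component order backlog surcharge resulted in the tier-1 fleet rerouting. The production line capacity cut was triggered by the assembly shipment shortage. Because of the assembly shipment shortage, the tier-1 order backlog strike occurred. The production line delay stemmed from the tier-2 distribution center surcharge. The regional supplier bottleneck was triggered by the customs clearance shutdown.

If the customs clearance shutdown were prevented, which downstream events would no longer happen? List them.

the component order backlog surcharge, the port customs clearance strike, the production line bottleneck, the regional supplier bottleneck, the tier-1 fleet rerouting

Downstream of the customs clearance shutdown: the port customs clearance strike, the component order backlog surcharge, the regional supplier bottleneck, the production line cost overrun, the tier-1 fleet rerouting, the production line bottleneck, the tier-2 distribution center surcharge, the production line delay, the production line capacity cut, the tier-1 order backlog strike.
Of those, still caused via another path: the production line cost overrun, the tier-2 distribution center surcharge, the production line delay, the production line capacity cut, the tier-1 order backlog strike.
The remainder have no surviving cause.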